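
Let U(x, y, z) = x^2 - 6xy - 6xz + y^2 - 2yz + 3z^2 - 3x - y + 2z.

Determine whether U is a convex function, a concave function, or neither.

neither

U is quadratic, so its Hessian is the constant matrix H = [[2, -6, -6], [-6, 2, -2], [-6, -2, 6]].
Leading principal minors: 2, -32, -416.
Neither pattern holds ⇒ H is indefinite ⇒ neither convex nor concave.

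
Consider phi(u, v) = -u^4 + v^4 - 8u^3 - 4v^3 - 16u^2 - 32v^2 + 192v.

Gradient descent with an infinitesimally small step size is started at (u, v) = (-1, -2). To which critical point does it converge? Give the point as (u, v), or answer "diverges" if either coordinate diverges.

phi is separable, so gradient descent decouples: u follows -∂phi/∂u, v follows -∂phi/∂v.
∂phi/∂u = -4u(u + 2)(u + 4); at u=-1 this is 12, so u decreases.
∂phi/∂v = 4(v - 4)(v - 3)(v + 4); at v=-2 this is 240, so v decreases.
u converges to its nearest critical value -2 (a local min of the u-part); v converges to -4. The iterate converges to (-2, -4).

(-2, -4)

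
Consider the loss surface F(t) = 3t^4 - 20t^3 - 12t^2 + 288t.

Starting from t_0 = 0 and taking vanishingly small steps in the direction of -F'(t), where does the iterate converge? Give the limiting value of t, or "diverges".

-2

F'(t) = 12(t - 4)(t - 3)(t + 2), so F'(0) = 288.
Gradient descent moves in the -F' direction, i.e. t is decreasing.
The nearest critical point in that direction is t = -2, where F'' = 360 > 0 (a local minimum). The iterate converges there.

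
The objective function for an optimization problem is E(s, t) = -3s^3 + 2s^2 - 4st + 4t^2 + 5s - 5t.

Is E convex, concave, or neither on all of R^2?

The term -3s^3 is cubic, so the Hessian is not constant.
∂²E/∂s² = -18s + 4, which takes both signs as s varies (negative for sufficiently large s). A diagonal entry of the Hessian changing sign means the Hessian is neither positive- nor negative-semidefinite on all of R^2.

neither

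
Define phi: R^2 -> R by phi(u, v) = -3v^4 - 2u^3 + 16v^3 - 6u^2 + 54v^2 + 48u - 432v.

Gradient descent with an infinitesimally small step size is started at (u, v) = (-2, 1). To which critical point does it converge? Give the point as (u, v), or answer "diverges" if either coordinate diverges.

phi is separable, so gradient descent decouples: u follows -∂phi/∂u, v follows -∂phi/∂v.
∂phi/∂u = -6(u - 2)(u + 4); at u=-2 this is 48, so u decreases.
∂phi/∂v = -12(v - 4)(v - 3)(v + 3); at v=1 this is -288, so v increases.
u converges to its nearest critical value -4 (a local min of the u-part); v converges to 3. The iterate converges to (-4, 3).

(-4, 3)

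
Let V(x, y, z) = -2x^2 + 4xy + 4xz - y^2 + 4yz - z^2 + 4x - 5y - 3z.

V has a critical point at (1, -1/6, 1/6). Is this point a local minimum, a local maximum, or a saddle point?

saddle point

The Hessian is constant: H = [[-4, 4, 4], [4, -2, 4], [4, 4, -2]].
Leading principal minors: Δ₁ = -4, Δ₂ = -8, Δ₃ = 240.
The minors fit neither the all-positive nor the alternating-sign pattern, so H is indefinite: a saddle point.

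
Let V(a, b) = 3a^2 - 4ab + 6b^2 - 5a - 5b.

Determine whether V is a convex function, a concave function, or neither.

V is quadratic, so its Hessian is the constant matrix H = [[6, -4], [-4, 12]].
det(H) = 56, tr(H) = 18.
det(H) > 0 and tr(H) > 0, so H is positive definite everywhere: convex.

convex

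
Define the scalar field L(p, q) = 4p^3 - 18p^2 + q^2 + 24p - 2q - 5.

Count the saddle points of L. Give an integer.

1

L separates as a function of p plus a function of q, so ∇L=0 decouples.
∂L/∂p = 12(p - 2)(p - 1) = 0 at p ∈ {1, 2}; ∂L/∂q = 2(q - 1) = 0 at q ∈ {1}.
The Hessian is diagonal: diag(L_pp, L_qq). Second derivatives: L_pp(1)=-12, L_pp(2)=12; L_qq(1)=2.
Saddle points occur where the two diagonal entries have opposite signs: (1, 1). Count: 1.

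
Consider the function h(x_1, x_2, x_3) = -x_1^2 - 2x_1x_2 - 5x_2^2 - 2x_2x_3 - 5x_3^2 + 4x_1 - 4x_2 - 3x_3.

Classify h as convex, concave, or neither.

h is quadratic, so its Hessian is the constant matrix H = [[-2, -2, 0], [-2, -10, -2], [0, -2, -10]].
Leading principal minors: -2, 16, -152.
Signs alternate −, +, − ⇒ H ≺ 0 ⇒ concave.

concave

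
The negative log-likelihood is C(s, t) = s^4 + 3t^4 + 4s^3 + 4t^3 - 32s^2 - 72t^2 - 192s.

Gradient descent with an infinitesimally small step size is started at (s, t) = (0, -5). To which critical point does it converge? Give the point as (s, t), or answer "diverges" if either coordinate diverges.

(4, -4)

C is separable, so gradient descent decouples: s follows -∂C/∂s, t follows -∂C/∂t.
∂C/∂s = 4(s - 4)(s + 3)(s + 4); at s=0 this is -192, so s increases.
∂C/∂t = 12t(t - 3)(t + 4); at t=-5 this is -480, so t increases.
s converges to its nearest critical value 4 (a local min of the s-part); t converges to -4. The iterate converges to (4, -4).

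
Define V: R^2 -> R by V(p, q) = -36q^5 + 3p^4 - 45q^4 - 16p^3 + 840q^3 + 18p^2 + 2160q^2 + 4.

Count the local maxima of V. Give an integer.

2

V separates as a function of p plus a function of q, so ∇V=0 decouples.
∂V/∂p = 12p(p - 3)(p - 1) = 0 at p ∈ {0, 1, 3}; ∂V/∂q = -180q(q - 4)(q + 2)(q + 3) = 0 at q ∈ {-3, -2, 0, 4}.
The Hessian is diagonal: diag(V_pp, V_qq). Second derivatives: V_pp(0)=36, V_pp(1)=-24, V_pp(3)=72; V_qq(-3)=3780, V_qq(-2)=-2160, V_qq(0)=4320, V_qq(4)=-30240.
Local maxima occur where both diagonal entries negative: (1, -2), (1, 4). Count: 2.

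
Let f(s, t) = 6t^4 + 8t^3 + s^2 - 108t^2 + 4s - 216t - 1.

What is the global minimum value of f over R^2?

-923

f(s,t) separates as P(s) + Q(t) − 1, so its minimum is min P + min Q − 1.
P'(s) = 2s + 4 vanishes at s ∈ {-2}; Q'(t) = 24(t - 3)(t + 1)(t + 3) vanishes at t ∈ {-3, -1, 3}.
Local minima of P (where P''>0): P(-2)=-4. Local minima of Q: Q(-3)=-54, Q(3)=-918.
So the global minimum of f is P(-2) + Q(3) − 1 = -4 − 918 − 1 = -923, attained at (-2, 3).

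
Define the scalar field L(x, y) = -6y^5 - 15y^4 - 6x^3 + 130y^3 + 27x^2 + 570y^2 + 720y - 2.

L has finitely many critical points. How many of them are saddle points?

4

L separates as a function of x plus a function of y, so ∇L=0 decouples.
∂L/∂x = -18x(x - 3) = 0 at x ∈ {0, 3}; ∂L/∂y = -30(y - 4)(y + 1)(y + 2)(y + 3) = 0 at y ∈ {-3, -2, -1, 4}.
The Hessian is diagonal: diag(L_xx, L_yy). Second derivatives: L_xx(0)=54, L_xx(3)=-54; L_yy(-3)=420, L_yy(-2)=-180, L_yy(-1)=300, L_yy(4)=-6300.
Saddle points occur where the two diagonal entries have opposite signs: (0, -2), (0, 4), (3, -3), (3, -1). Count: 4.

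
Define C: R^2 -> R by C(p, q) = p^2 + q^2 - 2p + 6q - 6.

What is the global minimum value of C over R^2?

-16

C(p,q) separates as A(p) + B(q) − 6, so its minimum is min A + min B − 6.
A'(p) = 2p - 2 vanishes at p ∈ {1}; B'(q) = 2q + 6 vanishes at q ∈ {-3}.
Local minima of A (where A''>0): A(1)=-1. Local minima of B: B(-3)=-9.
So the global minimum of C is A(1) + B(-3) − 6 = -1 − 9 − 6 = -16, attained at (1, -3).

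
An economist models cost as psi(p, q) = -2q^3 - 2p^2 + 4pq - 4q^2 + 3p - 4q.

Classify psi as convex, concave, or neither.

neither

The term -2q^3 is cubic, so the Hessian is not constant.
∂²psi/∂q² = -12q - 8, which takes both signs as q varies (negative for sufficiently large q). A diagonal entry of the Hessian changing sign means the Hessian is neither positive- nor negative-semidefinite on all of R^2.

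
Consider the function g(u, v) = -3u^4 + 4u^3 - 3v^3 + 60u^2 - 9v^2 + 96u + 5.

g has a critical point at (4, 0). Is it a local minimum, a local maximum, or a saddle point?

local maximum

The mixed partial ∂²g/∂u∂v is 0, so the Hessian at any point is diag(g_uu, g_vv) = diag(12(-3u^2 + 2u + 10), -18(v + 1)).
At (4, 0): H = diag(-360, -18).
Both eigenvalues are negative, so H is negative definite: a local maximum.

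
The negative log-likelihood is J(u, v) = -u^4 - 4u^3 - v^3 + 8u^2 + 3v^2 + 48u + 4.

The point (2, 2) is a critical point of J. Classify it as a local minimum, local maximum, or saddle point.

local maximum

The mixed partial ∂²J/∂u∂v is 0, so the Hessian at any point is diag(J_uu, J_vv) = diag(4(-3u^2 - 6u + 4), 6(-v + 1)).
At (2, 2): H = diag(-80, -6).
Both eigenvalues are negative, so H is negative definite: a local maximum.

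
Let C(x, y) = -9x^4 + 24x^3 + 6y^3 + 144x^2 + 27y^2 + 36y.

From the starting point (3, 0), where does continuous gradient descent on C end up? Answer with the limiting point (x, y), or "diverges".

(0, -1)

C is separable, so gradient descent decouples: x follows -∂C/∂x, y follows -∂C/∂y.
∂C/∂x = -36x(x - 4)(x + 2); at x=3 this is 540, so x decreases.
∂C/∂y = 18(y + 1)(y + 2); at y=0 this is 36, so y decreases.
x converges to its nearest critical value 0 (a local min of the x-part); y converges to -1. The iterate converges to (0, -1).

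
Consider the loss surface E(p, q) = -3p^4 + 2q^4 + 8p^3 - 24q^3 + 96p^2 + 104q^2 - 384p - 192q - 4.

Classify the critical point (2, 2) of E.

local minimum

The mixed partial ∂²E/∂p∂q is 0, so the Hessian at any point is diag(E_pp, E_qq) = diag(12(-3p^2 + 4p + 16), 8(3q^2 - 18q + 26)).
At (2, 2): H = diag(144, 16).
Both eigenvalues are positive, so H is positive definite: a local minimum.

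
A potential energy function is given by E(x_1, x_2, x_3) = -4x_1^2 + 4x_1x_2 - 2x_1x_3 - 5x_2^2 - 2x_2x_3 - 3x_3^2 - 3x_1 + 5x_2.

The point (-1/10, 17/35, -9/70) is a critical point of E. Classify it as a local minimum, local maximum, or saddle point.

The Hessian is constant: H = [[-8, 4, -2], [4, -10, -2], [-2, -2, -6]].
Leading principal minors: Δ₁ = -8, Δ₂ = 64, Δ₃ = -280.
The minors alternate sign starting negative (−, +, −), so H is negative definite: a local maximum.

local maximum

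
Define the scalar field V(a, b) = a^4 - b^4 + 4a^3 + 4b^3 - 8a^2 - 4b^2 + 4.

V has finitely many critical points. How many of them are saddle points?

V separates as a function of a plus a function of b, so ∇V=0 decouples.
∂V/∂a = 4a(a - 1)(a + 4) = 0 at a ∈ {-4, 0, 1}; ∂V/∂b = -4b(b - 2)(b - 1) = 0 at b ∈ {0, 1, 2}.
The Hessian is diagonal: diag(V_aa, V_bb). Second derivatives: V_aa(-4)=80, V_aa(0)=-16, V_aa(1)=20; V_bb(0)=-8, V_bb(1)=4, V_bb(2)=-8.
Saddle points occur where the two diagonal entries have opposite signs: (-4, 0), (-4, 2), (0, 1), (1, 0), (1, 2). Count: 5.

5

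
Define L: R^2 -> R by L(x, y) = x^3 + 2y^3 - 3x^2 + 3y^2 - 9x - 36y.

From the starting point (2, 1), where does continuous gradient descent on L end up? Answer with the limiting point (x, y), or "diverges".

L is separable, so gradient descent decouples: x follows -∂L/∂x, y follows -∂L/∂y.
∂L/∂x = 3(x - 3)(x + 1); at x=2 this is -9, so x increases.
∂L/∂y = 6(y - 2)(y + 3); at y=1 this is -24, so y increases.
x converges to its nearest critical value 3 (a local min of the x-part); y converges to 2. The iterate converges to (3, 2).

(3, 2)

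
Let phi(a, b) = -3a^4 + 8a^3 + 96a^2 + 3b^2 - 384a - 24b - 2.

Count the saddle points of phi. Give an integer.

phi separates as a function of a plus a function of b, so ∇phi=0 decouples.
∂phi/∂a = -12(a - 4)(a - 2)(a + 4) = 0 at a ∈ {-4, 2, 4}; ∂phi/∂b = 6(b - 4) = 0 at b ∈ {4}.
The Hessian is diagonal: diag(phi_aa, phi_bb). Second derivatives: phi_aa(-4)=-576, phi_aa(2)=144, phi_aa(4)=-192; phi_bb(4)=6.
Saddle points occur where the two diagonal entries have opposite signs: (-4, 4), (4, 4). Count: 2.

2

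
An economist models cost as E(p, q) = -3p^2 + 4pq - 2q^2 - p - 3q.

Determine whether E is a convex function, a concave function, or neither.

concave

E is quadratic, so its Hessian is the constant matrix H = [[-6, 4], [4, -4]].
det(H) = 8, tr(H) = -10.
det(H) > 0 and tr(H) < 0, so H is negative definite everywhere: concave.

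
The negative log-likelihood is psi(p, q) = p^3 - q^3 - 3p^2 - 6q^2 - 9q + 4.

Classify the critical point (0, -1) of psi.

The mixed partial ∂²psi/∂p∂q is 0, so the Hessian at any point is diag(psi_pp, psi_qq) = diag(6(p - 1), -6(q + 2)).
At (0, -1): H = diag(-6, -6).
Both eigenvalues are negative, so H is negative definite: a local maximum.

local maximum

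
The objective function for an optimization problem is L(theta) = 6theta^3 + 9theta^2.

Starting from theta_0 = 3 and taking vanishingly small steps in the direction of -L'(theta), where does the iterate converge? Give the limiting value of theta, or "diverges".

0

L'(theta) = 18theta(theta + 1), so L'(3) = 216.
Gradient descent moves in the -L' direction, i.e. theta is decreasing.
The nearest critical point in that direction is theta = 0, where L'' = 18 > 0 (a local minimum). The iterate converges there.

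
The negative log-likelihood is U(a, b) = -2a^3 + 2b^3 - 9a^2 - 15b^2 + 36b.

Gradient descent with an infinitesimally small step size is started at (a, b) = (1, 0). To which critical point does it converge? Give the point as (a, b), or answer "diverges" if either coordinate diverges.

diverges

U is separable, so gradient descent decouples: a follows -∂U/∂a, b follows -∂U/∂b.
∂U/∂a = -6a(a + 3); at a=1 this is -24, so a increases.
∂U/∂b = 6(b - 3)(b - 2); at b=0 this is 36, so b decreases.
The a-coordinate has no critical point in that direction and runs off to infinity.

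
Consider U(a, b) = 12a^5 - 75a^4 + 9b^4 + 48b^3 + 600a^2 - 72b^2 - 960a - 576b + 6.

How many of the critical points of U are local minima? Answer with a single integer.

4

U separates as a function of a plus a function of b, so ∇U=0 decouples.
∂U/∂a = 60(a - 4)(a - 2)(a - 1)(a + 2) = 0 at a ∈ {-2, 1, 2, 4}; ∂U/∂b = 36(b - 2)(b + 2)(b + 4) = 0 at b ∈ {-4, -2, 2}.
The Hessian is diagonal: diag(U_aa, U_bb). Second derivatives: U_aa(-2)=-4320, U_aa(1)=540, U_aa(2)=-480, U_aa(4)=2160; U_bb(-4)=432, U_bb(-2)=-288, U_bb(2)=864.
Local minima occur where both diagonal entries positive: (1, -4), (1, 2), (4, -4), (4, 2). Count: 4.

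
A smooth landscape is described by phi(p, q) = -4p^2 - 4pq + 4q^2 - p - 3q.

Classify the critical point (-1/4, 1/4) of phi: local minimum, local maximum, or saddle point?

saddle point

The Hessian of phi is constant: H = [[-8, -4], [-4, 8]].
det(H) = (-8)·8 − (-4)² = -80.
Since det(H) < 0, H is indefinite and the critical point is a saddle point.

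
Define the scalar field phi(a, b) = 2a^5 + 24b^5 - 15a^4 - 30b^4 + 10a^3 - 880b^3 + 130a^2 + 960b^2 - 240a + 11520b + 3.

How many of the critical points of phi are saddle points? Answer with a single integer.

8

phi separates as a function of a plus a function of b, so ∇phi=0 decouples.
∂phi/∂a = 10(a - 4)(a - 3)(a - 1)(a + 2) = 0 at a ∈ {-2, 1, 3, 4}; ∂phi/∂b = 120(b - 4)(b - 3)(b + 2)(b + 4) = 0 at b ∈ {-4, -2, 3, 4}.
The Hessian is diagonal: diag(phi_aa, phi_bb). Second derivatives: phi_aa(-2)=-900, phi_aa(1)=180, phi_aa(3)=-100, phi_aa(4)=180; phi_bb(-4)=-13440, phi_bb(-2)=7200, phi_bb(3)=-4200, phi_bb(4)=5760.
Saddle points occur where the two diagonal entries have opposite signs: (-2, -2), (-2, 4), (1, -4), (1, 3), (3, -2), (3, 4), (4, -4), (4, 3). Count: 8.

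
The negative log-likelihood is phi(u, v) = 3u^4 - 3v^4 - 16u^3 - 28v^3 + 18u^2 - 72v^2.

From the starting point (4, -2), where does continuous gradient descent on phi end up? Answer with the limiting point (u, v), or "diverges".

phi is separable, so gradient descent decouples: u follows -∂phi/∂u, v follows -∂phi/∂v.
∂phi/∂u = 12u(u - 3)(u - 1); at u=4 this is 144, so u decreases.
∂phi/∂v = -12v(v + 3)(v + 4); at v=-2 this is 48, so v decreases.
u converges to its nearest critical value 3 (a local min of the u-part); v converges to -3. The iterate converges to (3, -3).

(3, -3)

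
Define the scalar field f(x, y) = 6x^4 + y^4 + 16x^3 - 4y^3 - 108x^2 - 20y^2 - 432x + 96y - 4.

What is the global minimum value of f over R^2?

-1633

f(x,y) separates as P(x) + Q(y) − 4, so its minimum is min P + min Q − 4.
P'(x) = 24(x - 3)(x + 2)(x + 3) vanishes at x ∈ {-3, -2, 3}; Q'(y) = 4(y - 4)(y - 2)(y + 3) vanishes at y ∈ {-3, 2, 4}.
Local minima of P (where P''>0): P(-3)=378, P(3)=-1350. Local minima of Q: Q(-3)=-279, Q(4)=64.
So the global minimum of f is P(3) + Q(-3) − 4 = -1350 − 279 − 4 = -1633, attained at (3, -3).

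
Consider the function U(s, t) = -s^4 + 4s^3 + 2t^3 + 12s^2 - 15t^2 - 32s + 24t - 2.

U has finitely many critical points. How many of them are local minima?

1

U separates as a function of s plus a function of t, so ∇U=0 decouples.
∂U/∂s = -4(s - 4)(s - 1)(s + 2) = 0 at s ∈ {-2, 1, 4}; ∂U/∂t = 6(t - 4)(t - 1) = 0 at t ∈ {1, 4}.
The Hessian is diagonal: diag(U_ss, U_tt). Second derivatives: U_ss(-2)=-72, U_ss(1)=36, U_ss(4)=-72; U_tt(1)=-18, U_tt(4)=18.
Local minima occur where both diagonal entries positive: (1, 4). Count: 1.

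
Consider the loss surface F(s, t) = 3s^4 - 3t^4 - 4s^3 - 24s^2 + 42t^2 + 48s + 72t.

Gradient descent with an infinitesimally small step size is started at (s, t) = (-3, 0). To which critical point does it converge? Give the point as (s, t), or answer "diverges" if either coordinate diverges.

(-2, -1)

F is separable, so gradient descent decouples: s follows -∂F/∂s, t follows -∂F/∂t.
∂F/∂s = 12(s - 2)(s - 1)(s + 2); at s=-3 this is -240, so s increases.
∂F/∂t = -12(t - 3)(t + 1)(t + 2); at t=0 this is 72, so t decreases.
s converges to its nearest critical value -2 (a local min of the s-part); t converges to -1. The iterate converges to (-2, -1).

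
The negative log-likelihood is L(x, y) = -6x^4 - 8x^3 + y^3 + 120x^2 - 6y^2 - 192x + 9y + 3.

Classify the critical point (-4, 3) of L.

saddle point

The mixed partial ∂²L/∂x∂y is 0, so the Hessian at any point is diag(L_xx, L_yy) = diag(24(-3x^2 - 2x + 10), 6(y - 2)).
At (-4, 3): H = diag(-720, 6).
The eigenvalues have opposite signs, so H is indefinite: a saddle point.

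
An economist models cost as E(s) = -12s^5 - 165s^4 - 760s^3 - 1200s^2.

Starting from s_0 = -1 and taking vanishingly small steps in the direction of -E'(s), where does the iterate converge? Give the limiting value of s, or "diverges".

E'(s) = -60s(s + 2)(s + 4)(s + 5), so E'(-1) = 720.
Gradient descent moves in the -E' direction, i.e. s is decreasing.
The nearest critical point in that direction is s = -2, where E'' = 720 > 0 (a local minimum). The iterate converges there.

-2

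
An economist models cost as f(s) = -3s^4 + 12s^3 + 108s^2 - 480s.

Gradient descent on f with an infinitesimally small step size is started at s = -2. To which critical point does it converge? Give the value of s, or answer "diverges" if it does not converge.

2

f'(s) = -12(s - 5)(s - 2)(s + 4), so f'(-2) = -672.
Gradient descent moves in the -f' direction, i.e. s is increasing.
The nearest critical point in that direction is s = 2, where f'' = 216 > 0 (a local minimum). The iterate converges there.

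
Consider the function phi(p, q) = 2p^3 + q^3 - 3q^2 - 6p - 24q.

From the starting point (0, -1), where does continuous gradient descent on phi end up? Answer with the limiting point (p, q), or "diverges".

(1, 4)

phi is separable, so gradient descent decouples: p follows -∂phi/∂p, q follows -∂phi/∂q.
∂phi/∂p = 6(p - 1)(p + 1); at p=0 this is -6, so p increases.
∂phi/∂q = 3(q - 4)(q + 2); at q=-1 this is -15, so q increases.
p converges to its nearest critical value 1 (a local min of the p-part); q converges to 4. The iterate converges to (1, 4).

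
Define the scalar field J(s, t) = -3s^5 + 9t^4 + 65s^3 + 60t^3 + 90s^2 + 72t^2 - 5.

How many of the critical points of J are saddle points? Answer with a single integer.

J separates as a function of s plus a function of t, so ∇J=0 decouples.
∂J/∂s = -15s(s - 4)(s + 1)(s + 3) = 0 at s ∈ {-3, -1, 0, 4}; ∂J/∂t = 36t(t + 1)(t + 4) = 0 at t ∈ {-4, -1, 0}.
The Hessian is diagonal: diag(J_ss, J_tt). Second derivatives: J_ss(-3)=630, J_ss(-1)=-150, J_ss(0)=180, J_ss(4)=-2100; J_tt(-4)=432, J_tt(-1)=-108, J_tt(0)=144.
Saddle points occur where the two diagonal entries have opposite signs: (-3, -1), (-1, -4), (-1, 0), (0, -1), (4, -4), (4, 0). Count: 6.

6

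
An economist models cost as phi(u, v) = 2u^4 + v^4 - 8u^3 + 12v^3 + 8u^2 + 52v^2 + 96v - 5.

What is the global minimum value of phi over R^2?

phi(u,v) separates as P(u) + Q(v) − 5, so its minimum is min P + min Q − 5.
P'(u) = 8u(u - 2)(u - 1) vanishes at u ∈ {0, 1, 2}; Q'(v) = 4(v + 2)(v + 3)(v + 4) vanishes at v ∈ {-4, -3, -2}.
Local minima of P (where P''>0): P(0)=0, P(2)=0. Local minima of Q: Q(-4)=-64, Q(-2)=-64.
So the global minimum of phi is P(0) + Q(-4) − 5 = 0 − 64 − 5 = -69, attained at (0, -4).

-69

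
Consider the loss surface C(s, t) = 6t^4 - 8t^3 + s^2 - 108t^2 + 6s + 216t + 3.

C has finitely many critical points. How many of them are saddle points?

C separates as a function of s plus a function of t, so ∇C=0 decouples.
∂C/∂s = 2(s + 3) = 0 at s ∈ {-3}; ∂C/∂t = 24(t - 3)(t - 1)(t + 3) = 0 at t ∈ {-3, 1, 3}.
The Hessian is diagonal: diag(C_ss, C_tt). Second derivatives: C_ss(-3)=2; C_tt(-3)=576, C_tt(1)=-192, C_tt(3)=288.
Saddle points occur where the two diagonal entries have opposite signs: (-3, 1). Count: 1.

1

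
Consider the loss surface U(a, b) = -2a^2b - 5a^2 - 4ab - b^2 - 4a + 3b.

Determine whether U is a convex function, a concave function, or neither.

The term -2a^2b is cubic, so the Hessian is not constant.
∂²U/∂a² = -4b - 10, which takes both signs as b varies (negative for sufficiently large b). A diagonal entry of the Hessian changing sign means the Hessian is neither positive- nor negative-semidefinite on all of R^2.

neither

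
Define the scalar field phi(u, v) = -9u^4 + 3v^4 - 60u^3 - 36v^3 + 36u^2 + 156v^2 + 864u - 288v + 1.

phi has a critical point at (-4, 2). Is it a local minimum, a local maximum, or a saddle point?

The mixed partial ∂²phi/∂u∂v is 0, so the Hessian at any point is diag(phi_uu, phi_vv) = diag(36(-3u^2 - 10u + 2), 12(3v^2 - 18v + 26)).
At (-4, 2): H = diag(-216, 24).
The eigenvalues have opposite signs, so H is indefinite: a saddle point.

saddle point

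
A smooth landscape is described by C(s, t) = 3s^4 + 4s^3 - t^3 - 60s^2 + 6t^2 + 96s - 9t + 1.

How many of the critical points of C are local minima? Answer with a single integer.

2

C separates as a function of s plus a function of t, so ∇C=0 decouples.
∂C/∂s = 12(s - 2)(s - 1)(s + 4) = 0 at s ∈ {-4, 1, 2}; ∂C/∂t = -3(t - 3)(t - 1) = 0 at t ∈ {1, 3}.
The Hessian is diagonal: diag(C_ss, C_tt). Second derivatives: C_ss(-4)=360, C_ss(1)=-60, C_ss(2)=72; C_tt(1)=6, C_tt(3)=-6.
Local minima occur where both diagonal entries positive: (-4, 1), (2, 1). Count: 2.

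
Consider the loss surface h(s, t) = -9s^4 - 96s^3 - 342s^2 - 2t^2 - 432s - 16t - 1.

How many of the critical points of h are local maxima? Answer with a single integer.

h separates as a function of s plus a function of t, so ∇h=0 decouples.
∂h/∂s = -36(s + 1)(s + 3)(s + 4) = 0 at s ∈ {-4, -3, -1}; ∂h/∂t = -4(t + 4) = 0 at t ∈ {-4}.
The Hessian is diagonal: diag(h_ss, h_tt). Second derivatives: h_ss(-4)=-108, h_ss(-3)=72, h_ss(-1)=-216; h_tt(-4)=-4.
Local maxima occur where both diagonal entries negative: (-4, -4), (-1, -4). Count: 2.

2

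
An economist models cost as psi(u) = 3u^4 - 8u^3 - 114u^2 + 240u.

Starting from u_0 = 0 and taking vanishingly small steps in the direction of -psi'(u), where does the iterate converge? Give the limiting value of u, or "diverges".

psi'(u) = 12(u - 5)(u - 1)(u + 4), so psi'(0) = 240.
Gradient descent moves in the -psi' direction, i.e. u is decreasing.
The nearest critical point in that direction is u = -4, where psi'' = 540 > 0 (a local minimum). The iterate converges there.

-4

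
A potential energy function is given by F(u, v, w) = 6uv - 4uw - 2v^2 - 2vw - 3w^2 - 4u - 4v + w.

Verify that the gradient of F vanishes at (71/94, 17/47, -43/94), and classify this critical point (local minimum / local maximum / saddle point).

∇F = (6v - 4w - 4, 6u - 4v - 2w - 4, -4u - 2v - 6w + 1); substituting (71/94, 17/47, -43/94) gives ∇F = (0, 0, 0), so (71/94, 17/47, -43/94) is indeed a critical point.
The Hessian is constant: H = [[0, 6, -4], [6, -4, -2], [-4, -2, -6]].
Leading principal minors: Δ₁ = 0, Δ₂ = -36, Δ₃ = 376.
The minors fit neither the all-positive nor the alternating-sign pattern, so H is indefinite: a saddle point.

saddle point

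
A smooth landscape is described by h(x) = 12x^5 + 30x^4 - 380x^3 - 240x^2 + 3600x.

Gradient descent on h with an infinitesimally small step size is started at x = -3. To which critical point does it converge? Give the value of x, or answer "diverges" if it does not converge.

-2

h'(x) = 60(x - 3)(x - 2)(x + 2)(x + 5), so h'(-3) = -3600.
Gradient descent moves in the -h' direction, i.e. x is increasing.
The nearest critical point in that direction is x = -2, where h'' = 3600 > 0 (a local minimum). The iterate converges there.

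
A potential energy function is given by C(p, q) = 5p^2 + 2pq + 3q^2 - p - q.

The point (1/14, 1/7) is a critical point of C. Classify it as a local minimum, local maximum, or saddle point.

The Hessian of C is constant: H = [[10, 2], [2, 6]].
det(H) = 10·6 − 2² = 56.
det(H) > 0 and tr(H) = 16 > 0, so H is positive definite and the point is a local minimum.

local minimum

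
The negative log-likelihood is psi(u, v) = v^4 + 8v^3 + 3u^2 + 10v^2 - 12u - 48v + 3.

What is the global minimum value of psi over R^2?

psi(u,v) separates as P(u) + Q(v) + 3, so its minimum is min P + min Q + 3.
P'(u) = 6u - 12 vanishes at u ∈ {2}; Q'(v) = 4(v - 1)(v + 3)(v + 4) vanishes at v ∈ {-4, -3, 1}.
Local minima of P (where P''>0): P(2)=-12. Local minima of Q: Q(-4)=96, Q(1)=-29.
So the global minimum of psi is P(2) + Q(1) + 3 = -12 − 29 + 3 = -38, attained at (2, 1).

-38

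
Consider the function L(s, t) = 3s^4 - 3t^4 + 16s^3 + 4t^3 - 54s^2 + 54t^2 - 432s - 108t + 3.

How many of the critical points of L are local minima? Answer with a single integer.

2

L separates as a function of s plus a function of t, so ∇L=0 decouples.
∂L/∂s = 12(s - 3)(s + 3)(s + 4) = 0 at s ∈ {-4, -3, 3}; ∂L/∂t = -12(t - 3)(t - 1)(t + 3) = 0 at t ∈ {-3, 1, 3}.
The Hessian is diagonal: diag(L_ss, L_tt). Second derivatives: L_ss(-4)=84, L_ss(-3)=-72, L_ss(3)=504; L_tt(-3)=-288, L_tt(1)=96, L_tt(3)=-144.
Local minima occur where both diagonal entries positive: (-4, 1), (3, 1). Count: 2.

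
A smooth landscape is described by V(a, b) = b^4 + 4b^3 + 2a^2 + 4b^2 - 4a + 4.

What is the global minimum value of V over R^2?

V(a,b) separates as P(a) + Q(b) + 4, so its minimum is min P + min Q + 4.
P'(a) = 4a - 4 vanishes at a ∈ {1}; Q'(b) = 4b(b + 1)(b + 2) vanishes at b ∈ {-2, -1, 0}.
Local minima of P (where P''>0): P(1)=-2. Local minima of Q: Q(-2)=0, Q(0)=0.
So the global minimum of V is P(1) + Q(-2) + 4 = -2 + 0 + 4 = 2, attained at (1, -2).

2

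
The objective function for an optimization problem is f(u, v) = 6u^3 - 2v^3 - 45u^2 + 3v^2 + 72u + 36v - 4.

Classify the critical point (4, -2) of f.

local minimum

The mixed partial ∂²f/∂u∂v is 0, so the Hessian at any point is diag(f_uu, f_vv) = diag(18(2u - 5), 6(-2v + 1)).
At (4, -2): H = diag(54, 30).
Both eigenvalues are positive, so H is positive definite: a local minimum.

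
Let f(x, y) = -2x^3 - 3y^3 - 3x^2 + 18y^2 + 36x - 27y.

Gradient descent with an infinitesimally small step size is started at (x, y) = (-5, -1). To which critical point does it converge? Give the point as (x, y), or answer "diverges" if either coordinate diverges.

(-3, 1)

f is separable, so gradient descent decouples: x follows -∂f/∂x, y follows -∂f/∂y.
∂f/∂x = -6(x - 2)(x + 3); at x=-5 this is -84, so x increases.
∂f/∂y = -9(y - 3)(y - 1); at y=-1 this is -72, so y increases.
x converges to its nearest critical value -3 (a local min of the x-part); y converges to 1. The iterate converges to (-3, 1).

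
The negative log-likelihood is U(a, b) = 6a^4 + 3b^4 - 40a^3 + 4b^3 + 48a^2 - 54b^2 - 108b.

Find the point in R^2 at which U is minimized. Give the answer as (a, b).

U(a,b) separates as P(a) + Q(b), so its minimum is min P + min Q.
P'(a) = 24a(a - 4)(a - 1) vanishes at a ∈ {0, 1, 4}; Q'(b) = 12(b - 3)(b + 1)(b + 3) vanishes at b ∈ {-3, -1, 3}.
Local minima of P (where P''>0): P(0)=0, P(4)=-256. Local minima of Q: Q(-3)=-27, Q(3)=-459.
So the global minimum of U is P(4) + Q(3) = -256 − 459 = -715, attained at (4, 3).

(4, 3)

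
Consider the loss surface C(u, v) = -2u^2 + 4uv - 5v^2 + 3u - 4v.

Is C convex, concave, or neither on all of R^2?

concave

C is quadratic, so its Hessian is the constant matrix H = [[-4, 4], [4, -10]].
det(H) = 24, tr(H) = -14.
det(H) > 0 and tr(H) < 0, so H is negative definite everywhere: concave.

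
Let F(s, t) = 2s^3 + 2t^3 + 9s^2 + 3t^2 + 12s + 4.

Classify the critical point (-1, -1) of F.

saddle point

The mixed partial ∂²F/∂s∂t is 0, so the Hessian at any point is diag(F_ss, F_tt) = diag(6(2s + 3), 6(2t + 1)).
At (-1, -1): H = diag(6, -6).
The eigenvalues have opposite signs, so H is indefinite: a saddle point.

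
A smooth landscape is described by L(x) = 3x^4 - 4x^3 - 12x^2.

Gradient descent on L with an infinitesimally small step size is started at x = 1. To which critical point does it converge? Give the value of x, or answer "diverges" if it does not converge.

L'(x) = 12x(x - 2)(x + 1), so L'(1) = -24.
Gradient descent moves in the -L' direction, i.e. x is increasing.
The nearest critical point in that direction is x = 2, where L'' = 72 > 0 (a local minimum). The iterate converges there.

2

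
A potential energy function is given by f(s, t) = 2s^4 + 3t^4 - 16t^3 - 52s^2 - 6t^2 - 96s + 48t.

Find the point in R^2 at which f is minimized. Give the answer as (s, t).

(4, 4)

f(s,t) separates as P(s) + Q(t), so its minimum is min P + min Q.
P'(s) = 8(s - 4)(s + 1)(s + 3) vanishes at s ∈ {-3, -1, 4}; Q'(t) = 12(t - 4)(t - 1)(t + 1) vanishes at t ∈ {-1, 1, 4}.
Local minima of P (where P''>0): P(-3)=-18, P(4)=-704. Local minima of Q: Q(-1)=-35, Q(4)=-160.
So the global minimum of f is P(4) + Q(4) = -704 − 160 = -864, attained at (4, 4).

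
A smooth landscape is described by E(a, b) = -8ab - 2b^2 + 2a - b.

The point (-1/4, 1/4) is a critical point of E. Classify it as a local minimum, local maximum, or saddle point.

saddle point

The Hessian of E is constant: H = [[0, -8], [-8, -4]].
det(H) = 0·(-4) − (-8)² = -64.
Since det(H) < 0, H is indefinite and the critical point is a saddle point.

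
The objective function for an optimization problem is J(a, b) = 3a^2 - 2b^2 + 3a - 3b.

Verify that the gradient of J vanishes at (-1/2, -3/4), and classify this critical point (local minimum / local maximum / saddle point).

saddle point

∇J = (6a + 3, -4b - 3); substituting (-1/2, -3/4) gives ∇J = (0, 0), so (-1/2, -3/4) is indeed a critical point.
The Hessian of J is constant: H = [[6, 0], [0, -4]].
det(H) = 6·(-4) − 0² = -24.
Since det(H) < 0, H is indefinite and the critical point is a saddle point.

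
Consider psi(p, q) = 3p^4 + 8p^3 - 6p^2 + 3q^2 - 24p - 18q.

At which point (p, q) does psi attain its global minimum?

(1, 3)

psi(p,q) separates as A(p) + B(q), so its minimum is min A + min B.
A'(p) = 12(p - 1)(p + 1)(p + 2) vanishes at p ∈ {-2, -1, 1}; B'(q) = 6q - 18 vanishes at q ∈ {3}.
Local minima of A (where A''>0): A(-2)=8, A(1)=-19. Local minima of B: B(3)=-27.
So the global minimum of psi is A(1) + B(3) = -19 − 27 = -46, attained at (1, 3).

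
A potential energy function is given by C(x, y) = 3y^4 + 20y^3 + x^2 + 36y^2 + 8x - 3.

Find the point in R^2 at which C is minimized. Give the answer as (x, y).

C(x,y) separates as P(x) + Q(y) − 3, so its minimum is min P + min Q − 3.
P'(x) = 2x + 8 vanishes at x ∈ {-4}; Q'(y) = 12y(y + 2)(y + 3) vanishes at y ∈ {-3, -2, 0}.
Local minima of P (where P''>0): P(-4)=-16. Local minima of Q: Q(-3)=27, Q(0)=0.
So the global minimum of C is P(-4) + Q(0) − 3 = -16 + 0 − 3 = -19, attained at (-4, 0).

(-4, 0)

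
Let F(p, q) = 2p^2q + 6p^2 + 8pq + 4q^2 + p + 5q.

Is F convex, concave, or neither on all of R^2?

The term 2p^2q is cubic, so the Hessian is not constant.
∂²F/∂p² = 4q + 12, which takes both signs as q varies (negative for sufficiently negative q). A diagonal entry of the Hessian changing sign means the Hessian is neither positive- nor negative-semidefinite on all of R^2.

neither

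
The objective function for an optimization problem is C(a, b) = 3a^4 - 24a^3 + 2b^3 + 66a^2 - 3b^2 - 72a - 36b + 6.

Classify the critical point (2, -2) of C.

local maximum

The mixed partial ∂²C/∂a∂b is 0, so the Hessian at any point is diag(C_aa, C_bb) = diag(12(3a^2 - 12a + 11), 6(2b - 1)).
At (2, -2): H = diag(-12, -30).
Both eigenvalues are negative, so H is negative definite: a local maximum.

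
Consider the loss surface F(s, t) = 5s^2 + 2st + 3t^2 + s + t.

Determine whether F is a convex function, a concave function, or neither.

F is quadratic, so its Hessian is the constant matrix H = [[10, 2], [2, 6]].
det(H) = 56, tr(H) = 16.
det(H) > 0 and tr(H) > 0, so H is positive definite everywhere: convex.

convex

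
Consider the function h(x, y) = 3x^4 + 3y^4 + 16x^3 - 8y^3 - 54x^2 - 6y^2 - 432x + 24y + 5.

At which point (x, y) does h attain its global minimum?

(3, -1)

h(x,y) separates as P(x) + Q(y) + 5, so its minimum is min P + min Q + 5.
P'(x) = 12(x - 3)(x + 3)(x + 4) vanishes at x ∈ {-4, -3, 3}; Q'(y) = 12(y - 2)(y - 1)(y + 1) vanishes at y ∈ {-1, 1, 2}.
Local minima of P (where P''>0): P(-4)=608, P(3)=-1107. Local minima of Q: Q(-1)=-19, Q(2)=8.
So the global minimum of h is P(3) + Q(-1) + 5 = -1107 − 19 + 5 = -1121, attained at (3, -1).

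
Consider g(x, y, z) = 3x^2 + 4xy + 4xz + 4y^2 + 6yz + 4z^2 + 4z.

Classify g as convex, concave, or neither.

g is quadratic, so its Hessian is the constant matrix H = [[6, 4, 4], [4, 8, 6], [4, 6, 8]].
Leading principal minors: 6, 32, 104.
All positive ⇒ H ≻ 0 ⇒ convex.

convex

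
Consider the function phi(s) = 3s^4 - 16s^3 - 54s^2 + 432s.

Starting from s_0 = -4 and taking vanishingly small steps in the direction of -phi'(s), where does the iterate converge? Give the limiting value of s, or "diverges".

phi'(s) = 12(s - 4)(s - 3)(s + 3), so phi'(-4) = -672.
Gradient descent moves in the -phi' direction, i.e. s is increasing.
The nearest critical point in that direction is s = -3, where phi'' = 504 > 0 (a local minimum). The iterate converges there.

-3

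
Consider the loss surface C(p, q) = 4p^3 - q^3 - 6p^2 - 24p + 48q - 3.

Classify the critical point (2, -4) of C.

local minimum

The mixed partial ∂²C/∂p∂q is 0, so the Hessian at any point is diag(C_pp, C_qq) = diag(12(2p - 1), -6q).
At (2, -4): H = diag(36, 24).
Both eigenvalues are positive, so H is positive definite: a local minimum.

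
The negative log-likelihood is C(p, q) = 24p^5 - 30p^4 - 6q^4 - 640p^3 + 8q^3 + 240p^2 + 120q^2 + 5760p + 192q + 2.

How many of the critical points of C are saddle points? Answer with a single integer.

6

C separates as a function of p plus a function of q, so ∇C=0 decouples.
∂C/∂p = 120(p - 4)(p - 2)(p + 2)(p + 3) = 0 at p ∈ {-3, -2, 2, 4}; ∂C/∂q = -24(q - 4)(q + 1)(q + 2) = 0 at q ∈ {-2, -1, 4}.
The Hessian is diagonal: diag(C_pp, C_qq). Second derivatives: C_pp(-3)=-4200, C_pp(-2)=2880, C_pp(2)=-4800, C_pp(4)=10080; C_qq(-2)=-144, C_qq(-1)=120, C_qq(4)=-720.
Saddle points occur where the two diagonal entries have opposite signs: (-3, -1), (-2, -2), (-2, 4), (2, -1), (4, -2), (4, 4). Count: 6.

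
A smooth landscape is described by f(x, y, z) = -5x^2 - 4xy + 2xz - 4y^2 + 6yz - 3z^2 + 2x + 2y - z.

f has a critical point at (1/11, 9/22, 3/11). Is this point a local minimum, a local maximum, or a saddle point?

The Hessian is constant: H = [[-10, -4, 2], [-4, -8, 6], [2, 6, -6]].
Leading principal minors: Δ₁ = -10, Δ₂ = 64, Δ₃ = -88.
The minors alternate sign starting negative (−, +, −), so H is negative definite: a local maximum.

local maximum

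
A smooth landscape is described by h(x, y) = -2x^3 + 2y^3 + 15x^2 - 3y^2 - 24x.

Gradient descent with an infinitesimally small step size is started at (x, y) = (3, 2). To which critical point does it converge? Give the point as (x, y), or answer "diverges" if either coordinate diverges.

h is separable, so gradient descent decouples: x follows -∂h/∂x, y follows -∂h/∂y.
∂h/∂x = -6(x - 4)(x - 1); at x=3 this is 12, so x decreases.
∂h/∂y = 6y(y - 1); at y=2 this is 12, so y decreases.
x converges to its nearest critical value 1 (a local min of the x-part); y converges to 1. The iterate converges to (1, 1).

(1, 1)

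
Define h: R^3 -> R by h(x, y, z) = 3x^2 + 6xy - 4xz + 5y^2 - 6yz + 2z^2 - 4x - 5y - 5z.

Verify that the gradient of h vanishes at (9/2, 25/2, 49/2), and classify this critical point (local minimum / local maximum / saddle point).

local minimum

∇h = (6x + 6y - 4z - 4, 6x + 10y - 6z - 5, -4x - 6y + 4z - 5); substituting (9/2, 25/2, 49/2) gives ∇h = (0, 0, 0), so (9/2, 25/2, 49/2) is indeed a critical point.
The Hessian is constant: H = [[6, 6, -4], [6, 10, -6], [-4, -6, 4]].
Leading principal minors: Δ₁ = 6, Δ₂ = 24, Δ₃ = 8.
All leading minors are positive, so H is positive definite: a local minimum.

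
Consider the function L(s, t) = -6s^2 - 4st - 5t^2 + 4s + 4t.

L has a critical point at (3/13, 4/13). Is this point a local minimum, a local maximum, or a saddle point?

local maximum

The Hessian of L is constant: H = [[-12, -4], [-4, -10]].
det(H) = (-12)·(-10) − (-4)² = 104.
det(H) > 0 and tr(H) = -22 < 0, so H is negative definite and the point is a local maximum.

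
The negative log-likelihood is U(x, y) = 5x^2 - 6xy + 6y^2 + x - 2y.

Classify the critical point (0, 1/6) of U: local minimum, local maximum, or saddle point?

local minimum

The Hessian of U is constant: H = [[10, -6], [-6, 12]].
det(H) = 10·12 − (-6)² = 84.
det(H) > 0 and tr(H) = 22 > 0, so H is positive definite and the point is a local minimum.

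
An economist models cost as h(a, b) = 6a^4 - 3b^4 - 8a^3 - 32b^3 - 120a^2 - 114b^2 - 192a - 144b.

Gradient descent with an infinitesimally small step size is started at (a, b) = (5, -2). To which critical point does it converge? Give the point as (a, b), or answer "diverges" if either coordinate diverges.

(4, -3)

h is separable, so gradient descent decouples: a follows -∂h/∂a, b follows -∂h/∂b.
∂h/∂a = 24(a - 4)(a + 1)(a + 2); at a=5 this is 1008, so a decreases.
∂h/∂b = -12(b + 1)(b + 3)(b + 4); at b=-2 this is 24, so b decreases.
a converges to its nearest critical value 4 (a local min of the a-part); b converges to -3. The iterate converges to (4, -3).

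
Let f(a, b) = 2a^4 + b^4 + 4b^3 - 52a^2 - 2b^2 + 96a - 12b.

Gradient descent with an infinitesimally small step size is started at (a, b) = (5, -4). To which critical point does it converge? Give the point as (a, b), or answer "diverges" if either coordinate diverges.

(3, -3)

f is separable, so gradient descent decouples: a follows -∂f/∂a, b follows -∂f/∂b.
∂f/∂a = 8(a - 3)(a - 1)(a + 4); at a=5 this is 576, so a decreases.
∂f/∂b = 4(b - 1)(b + 1)(b + 3); at b=-4 this is -60, so b increases.
a converges to its nearest critical value 3 (a local min of the a-part); b converges to -3. The iterate converges to (3, -3).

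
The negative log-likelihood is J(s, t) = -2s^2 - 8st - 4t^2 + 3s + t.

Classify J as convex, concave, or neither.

J is quadratic, so its Hessian is the constant matrix H = [[-4, -8], [-8, -8]].
det(H) = -32, tr(H) = -12.
det(H) < 0, so H is indefinite: neither convex nor concave.

neither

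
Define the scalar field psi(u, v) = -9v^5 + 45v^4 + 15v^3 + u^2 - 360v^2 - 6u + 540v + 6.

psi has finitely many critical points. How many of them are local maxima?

psi separates as a function of u plus a function of v, so ∇psi=0 decouples.
∂psi/∂u = 2(u - 3) = 0 at u ∈ {3}; ∂psi/∂v = -45(v - 3)(v - 2)(v - 1)(v + 2) = 0 at v ∈ {-2, 1, 2, 3}.
The Hessian is diagonal: diag(psi_uu, psi_vv). Second derivatives: psi_uu(3)=2; psi_vv(-2)=2700, psi_vv(1)=-270, psi_vv(2)=180, psi_vv(3)=-450.
Local maxima occur where both diagonal entries negative: none. Count: 0.

0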